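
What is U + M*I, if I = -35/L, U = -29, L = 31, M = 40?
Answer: -2299/31 ≈ -74.161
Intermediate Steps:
I = -35/31 ≈ -1.1290
U + M*I = -29 + 40*(-35/31) = -29 - 1400/31 = -2299/31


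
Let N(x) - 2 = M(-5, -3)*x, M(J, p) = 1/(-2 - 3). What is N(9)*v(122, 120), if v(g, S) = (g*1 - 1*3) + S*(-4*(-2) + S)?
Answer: 15479/5 ≈ 3095.8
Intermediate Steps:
M(J, p) = -⅕ (M(J, p) = 1/(-5) = -⅕)
N(x) = 2 - x/5
v(g, S) = -3 + g + S*(8 + S) (v(g, S) = (g - 3) + S*(8 + S) = (-3 + g) + S*(8 + S) = -3 + g + S*(8 + S))
N(9)*v(122, 120) = (2 - ⅕*9)*(-3 + 122 + 120² + 8*120) = (2 - 9/5)*(-3 + 122 + 14400 + 960) = (⅕)*15479 = 15479/5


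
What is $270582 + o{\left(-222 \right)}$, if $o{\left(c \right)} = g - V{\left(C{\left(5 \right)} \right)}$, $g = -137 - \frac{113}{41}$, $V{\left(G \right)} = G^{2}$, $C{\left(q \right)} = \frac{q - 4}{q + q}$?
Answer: $\frac{1108813159}{4100} \approx 2.7044 \cdot 10^{5}$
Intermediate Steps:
$C{\left(q \right)} = \frac{-4 + q}{2 q}$
$g = - \frac{5730}{41}$ ($g = -137 - \frac{113}{41} = - \frac{5730}{41} \approx -139.76$)
$o{\left(c \right)} = - \frac{573041}{4100}$ ($o{\left(c \right)} = - \frac{5730}{41} - \left(\frac{-4 + 5}{2 \cdot 5}\right)^{2} = - \frac{5730}{41} - \left(\frac{1}{2} \cdot \frac{1}{5} \cdot 1\right)^{2} = - \frac{5730}{41} - \left(\frac{1}{10}\right)^{2} = - \frac{5730}{41} - \frac{1}{100} = - \frac{573041}{4100}$)
$270582 + o{\left(-222 \right)} = 270582 - \frac{573041}{4100} = \frac{1108813159}{4100}$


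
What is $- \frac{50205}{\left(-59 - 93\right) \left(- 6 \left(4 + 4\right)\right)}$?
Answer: $- \frac{16735}{2432} \approx -6.8812$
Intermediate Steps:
$- \frac{50205}{\left(-59 - 93\right) \left(- 6 \left(4 + 4\right)\right)} = - \frac{50205}{\left(-152\right) \left(\left(-6\right) 8\right)} = - \frac{50205}{\left(-152\right) \left(-48\right)} = - \frac{50205}{7296} = \left(-50205\right) \frac{1}{7296} = - \frac{16735}{2432}$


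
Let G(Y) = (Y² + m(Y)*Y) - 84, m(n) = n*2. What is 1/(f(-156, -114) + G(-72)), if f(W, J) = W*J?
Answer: 1/33252 ≈ 3.0073e-5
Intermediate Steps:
m(n) = 2*n
G(Y) = -84 + 3*Y² (G(Y) = (Y² + (2*Y)*Y) - 84 = (Y² + 2*Y²) - 84 = 3*Y² - 84 = -84 + 3*Y²)
f(W, J) = J*W
1/(f(-156, -114) + G(-72)) = 1/(-114*(-156) + (-84 + 3*(-72)²)) = 1/(17784 + (-84 + 3*5184)) = 1/(17784 + (-84 + 15552)) = 1/(17784 + 15468) = 1/33252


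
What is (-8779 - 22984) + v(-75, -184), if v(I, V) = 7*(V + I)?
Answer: -33576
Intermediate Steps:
v(I, V) = 7*I + 7*V (v(I, V) = 7*(I + V) = 7*I + 7*V)
(-8779 - 22984) + v(-75, -184) = (-8779 - 22984) + (7*(-75) + 7*(-184)) = -31763 + (-525 - 1288) = -31763 - 1813 = -33576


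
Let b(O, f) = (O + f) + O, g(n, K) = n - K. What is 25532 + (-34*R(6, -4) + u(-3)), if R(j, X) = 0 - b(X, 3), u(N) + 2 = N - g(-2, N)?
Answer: 25356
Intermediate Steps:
b(O, f) = f + 2*O
u(N) = 2*N (u(N) = -2 + (N - (-2 - N)) = -2 + (N + (2 + N)) = -2 + (2 + 2*N) = 2*N)
R(j, X) = -3 - 2*X (R(j, X) = 0 - (3 + 2*X) = 0 + (-3 - 2*X) = -3 - 2*X)
25532 + (-34*R(6, -4) + u(-3)) = 25532 + (-34*(-3 - 2*(-4)) + 2*(-3)) = 25532 + (-34*(-3 + 8) - 6) = 25532 + (-34*5 - 6) = 25532 + (-170 - 6) = 25532 - 176 = 25356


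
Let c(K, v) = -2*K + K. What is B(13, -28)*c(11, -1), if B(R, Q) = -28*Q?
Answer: -8624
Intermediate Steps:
c(K, v) = -K
B(13, -28)*c(11, -1) = (-28*(-28))*(-1*11) = 784*(-11) = -8624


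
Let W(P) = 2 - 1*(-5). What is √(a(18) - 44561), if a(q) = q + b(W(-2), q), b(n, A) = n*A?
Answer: I*√44417 ≈ 210.75*I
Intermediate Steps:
W(P) = 7 (W(P) = 2 + 5 = 7)
b(n, A) = A*n
a(q) = 8*q (a(q) = q + q*7 = q + 7*q = 8*q)
√(a(18) - 44561) = √(8*18 - 44561) = √(144 - 44561) = √(-44417) = I*√44417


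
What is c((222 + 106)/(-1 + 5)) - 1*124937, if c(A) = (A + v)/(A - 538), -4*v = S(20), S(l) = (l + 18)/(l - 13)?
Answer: -797598937/6384 ≈ -1.2494e+5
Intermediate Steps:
S(l) = (18 + l)/(-13 + l)
v = -19/14 (v = -(18 + 20)/(4*(-13 + 20)) = -38/(4*7) = -38/28 = -1/4*38/7 = -19/14 ≈ -1.3571)
c(A) = (-19/14 + A)/(-538 + A) (c(A) = (A - 19/14)/(A - 538) = (-19/14 + A)/(-538 + A))
c((222 + 106)/(-1 + 5)) - 1*124937 = (-19/14 + (222 + 106)/(-1 + 5))/(-538 + (222 + 106)/(-1 + 5)) - 1*124937 = (-19/14 + 328/4)/(-538 + 328/4) - 124937 = (-19/14 + 328*(1/4))/(-538 + 328*(1/4)) - 124937 = (-19/14 + 82)/(-538 + 82) - 124937 = (1129/14)/(-456) - 124937 = -1/456*1129/14 - 124937 = -1129/6384 - 124937 = -797598937/6384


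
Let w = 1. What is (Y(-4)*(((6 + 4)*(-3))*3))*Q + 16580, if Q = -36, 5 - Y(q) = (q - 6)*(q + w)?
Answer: -64420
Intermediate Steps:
Y(q) = 5 - (1 + q)*(-6 + q) (Y(q) = 5 - (q - 6)*(q + 1) = 5 - (-6 + q)*(1 + q) = 5 - (1 + q)*(-6 + q))
(Y(-4)*(((6 + 4)*(-3))*3))*Q + 16580 = ((11 - 1*(-4)² + 5*(-4))*(((6 + 4)*(-3))*3))*(-36) + 16580 = ((11 - 1*16 - 20)*((10*(-3))*3))*(-36) + 16580 = ((11 - 16 - 20)*(-30*3))*(-36) + 16580 = -25*(-90)*(-36) + 16580 = 2250*(-36) + 16580 = -81000 + 16580 = -64420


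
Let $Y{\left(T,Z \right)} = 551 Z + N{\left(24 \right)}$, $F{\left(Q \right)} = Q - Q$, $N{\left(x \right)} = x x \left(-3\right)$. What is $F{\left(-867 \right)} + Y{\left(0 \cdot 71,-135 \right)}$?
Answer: $-76113$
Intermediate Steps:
$N{\left(x \right)} = - 3 x^{2}$ ($N{\left(x \right)} = x^{2} \left(-3\right) = - 3 x^{2}$)
$F{\left(Q \right)} = 0$
$Y{\left(T,Z \right)} = -1728 + 551 Z$ ($Y{\left(T,Z \right)} = 551 Z - 3 \cdot 24^{2} = 551 Z - 1728 = -1728 + 551 Z$)
$F{\left(-867 \right)} + Y{\left(0 \cdot 71,-135 \right)} = 0 + \left(-1728 + 551 \left(-135\right)\right) = 0 - 76113 = -76113$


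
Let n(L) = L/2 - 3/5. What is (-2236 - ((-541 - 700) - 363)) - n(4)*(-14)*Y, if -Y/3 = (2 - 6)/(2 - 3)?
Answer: -4336/5 ≈ -867.20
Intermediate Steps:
n(L) = -3/5 + L/2 (n(L) = L*(1/2) - 3*1/5 = L/2 - 3/5 = -3/5 + L/2)
Y = -12 (Y = -3*(2 - 6)/(2 - 3) = -(-12)/(-1) = -(-12)*(-1) = -3*4 = -12)
(-2236 - ((-541 - 700) - 363)) - n(4)*(-14)*Y = (-2236 - ((-541 - 700) - 363)) - (-3/5 + (1/2)*4)*(-14)*(-12) = (-2236 - (-1241 - 363)) - (-3/5 + 2)*(-14)*(-12) = (-2236 - 1*(-1604)) - (7/5)*(-14)*(-12) = (-2236 + 1604) - (-98)*(-12)/5 = -632 - 1*1176/5 = -632 - 1176/5 = -4336/5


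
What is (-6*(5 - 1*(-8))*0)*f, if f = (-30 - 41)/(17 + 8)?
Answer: 0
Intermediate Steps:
f = -71/25 ≈ -2.8400
(-6*(5 - 1*(-8))*0)*f = -6*(5 - 1*(-8))*0*(-71/25) = -6*(5 + 8)*0*(-71/25) = -78*0*(-71/25) = -6*0*(-71/25) = 0*(-71/25) = 0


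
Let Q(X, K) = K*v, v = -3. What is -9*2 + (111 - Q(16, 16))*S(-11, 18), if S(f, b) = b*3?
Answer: 8568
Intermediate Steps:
S(f, b) = 3*b
Q(X, K) = -3*K (Q(X, K) = K*(-3) = -3*K)
-9*2 + (111 - Q(16, 16))*S(-11, 18) = -9*2 + (111 - (-3)*16)*(3*18) = -18 + (111 - 1*(-48))*54 = -18 + (111 + 48)*54 = -18 + 159*54 = -18 + 8586 = 8568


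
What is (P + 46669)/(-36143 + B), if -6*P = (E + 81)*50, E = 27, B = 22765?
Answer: -45769/13378 ≈ -3.4212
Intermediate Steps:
P = -900 (P = -(27 + 81)*50/6 = -18*50 = -⅙*5400 = -900)
(P + 46669)/(-36143 + B) = (-900 + 46669)/(-36143 + 22765) = 45769/(-13378) = 45769*(-1/13378) = -45769/13378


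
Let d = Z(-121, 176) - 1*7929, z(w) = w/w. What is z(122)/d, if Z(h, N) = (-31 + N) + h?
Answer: -1/7905 ≈ -0.00012650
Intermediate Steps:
z(w) = 1
Z(h, N) = -31 + N + h
d = -7905 (d = (-31 + 176 - 121) - 1*7929 = 24 - 7929 = -7905)
z(122)/d = 1/(-7905) = 1*(-1/7905) = -1/7905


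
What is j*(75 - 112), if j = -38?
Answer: 1406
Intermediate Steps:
j*(75 - 112) = -38*(75 - 112) = -38*(-37) = 1406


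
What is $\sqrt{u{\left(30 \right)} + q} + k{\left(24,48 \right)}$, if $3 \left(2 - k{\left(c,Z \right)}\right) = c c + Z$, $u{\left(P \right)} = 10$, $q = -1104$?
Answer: $-206 + i \sqrt{1094} \approx -206.0 + 33.076 i$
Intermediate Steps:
$k{\left(c,Z \right)} = 2 - \frac{Z}{3} - \frac{c^{2}}{3}$ ($k{\left(c,Z \right)} = 2 - \frac{c c + Z}{3} = 2 - \frac{c^{2} + Z}{3} = 2 - \frac{Z + c^{2}}{3} = 2 - \left(\frac{Z}{3} + \frac{c^{2}}{3}\right) = 2 - \frac{Z}{3} - \frac{c^{2}}{3}$)
$\sqrt{u{\left(30 \right)} + q} + k{\left(24,48 \right)} = \sqrt{10 - 1104} - \left(14 + 192\right) = \sqrt{-1094} - 206 = i \sqrt{1094} - 206 = -206 + i \sqrt{1094}$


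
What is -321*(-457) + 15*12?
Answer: 146877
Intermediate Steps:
-321*(-457) + 15*12 = 146697 + 180 = 146877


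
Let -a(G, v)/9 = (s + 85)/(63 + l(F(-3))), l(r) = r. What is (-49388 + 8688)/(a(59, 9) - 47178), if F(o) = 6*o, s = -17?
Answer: 101750/117979 ≈ 0.86244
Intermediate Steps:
a(G, v) = -68/5 (a(G, v) = -9*(-17 + 85)/(63 + 6*(-3)) = -612/(63 - 18) = -612/45 = -9*68/45 = -68/5)
(-49388 + 8688)/(a(59, 9) - 47178) = (-49388 + 8688)/(-68/5 - 47178) = -40700/(-235958/5) = -40700*(-5/235958) = 101750/117979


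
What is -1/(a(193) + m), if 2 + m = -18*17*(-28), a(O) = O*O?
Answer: -1/45815 ≈ -2.1827e-5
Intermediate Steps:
a(O) = O**2
m = 8566 (m = -2 - 18*17*(-28) = -2 - 306*(-28) = -2 + 8568 = 8566)
-1/(a(193) + m) = -1/(193**2 + 8566) = -1/(37249 + 8566) = -1/45815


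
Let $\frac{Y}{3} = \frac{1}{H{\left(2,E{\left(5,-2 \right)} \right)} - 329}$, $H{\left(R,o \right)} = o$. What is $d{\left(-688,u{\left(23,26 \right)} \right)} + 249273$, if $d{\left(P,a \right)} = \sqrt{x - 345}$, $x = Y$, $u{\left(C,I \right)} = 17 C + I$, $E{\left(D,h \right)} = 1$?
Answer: $249273 + \frac{i \sqrt{9279366}}{164} \approx 2.4927 \cdot 10^{5} + 18.574 i$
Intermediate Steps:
$u{\left(C,I \right)} = I + 17 C$
$Y = - \frac{3}{328}$ ($Y = \frac{3}{1 - 329} = \frac{3}{-328} = 3 \left(- \frac{1}{328}\right) = - \frac{3}{328} \approx -0.0091463$)
$x = - \frac{3}{328} \approx -0.0091463$
$d{\left(P,a \right)} = \frac{i \sqrt{9279366}}{164}$ ($d{\left(P,a \right)} = \sqrt{- \frac{3}{328} - 345} = \sqrt{- \frac{113163}{328}} = \frac{i \sqrt{9279366}}{164}$)
$d{\left(-688,u{\left(23,26 \right)} \right)} + 249273 = \frac{i \sqrt{9279366}}{164} + 249273 = 249273 + \frac{i \sqrt{9279366}}{164}$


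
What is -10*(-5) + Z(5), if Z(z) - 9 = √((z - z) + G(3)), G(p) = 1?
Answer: 60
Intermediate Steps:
Z(z) = 10 (Z(z) = 9 + √((z - z) + 1) = 9 + √(0 + 1) = 9 + √1 = 9 + 1 = 10)
-10*(-5) + Z(5) = -10*(-5) + 10 = 50 + 10 = 60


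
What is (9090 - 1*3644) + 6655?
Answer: 12101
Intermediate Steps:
(9090 - 1*3644) + 6655 = (9090 - 3644) + 6655 = 5446 + 6655 = 12101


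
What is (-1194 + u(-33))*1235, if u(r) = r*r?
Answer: -129675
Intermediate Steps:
u(r) = r**2
(-1194 + u(-33))*1235 = (-1194 + (-33)**2)*1235 = (-1194 + 1089)*1235 = -105*1235 = -129675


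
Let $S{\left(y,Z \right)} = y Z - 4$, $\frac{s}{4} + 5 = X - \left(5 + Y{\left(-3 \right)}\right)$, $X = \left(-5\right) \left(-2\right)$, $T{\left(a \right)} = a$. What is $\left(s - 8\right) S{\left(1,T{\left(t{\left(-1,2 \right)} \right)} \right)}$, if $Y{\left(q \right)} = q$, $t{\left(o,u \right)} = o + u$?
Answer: $-12$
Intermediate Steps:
$X = 10$
$s = 12$ ($s = -20 + 4 \left(10 - 2\right) = -20 + 4 \cdot 8 = -20 + 32 = 12$)
$S{\left(y,Z \right)} = -4 + Z y$ ($S{\left(y,Z \right)} = Z y - 4 = -4 + Z y$)
$\left(s - 8\right) S{\left(1,T{\left(t{\left(-1,2 \right)} \right)} \right)} = \left(12 - 8\right) \left(-4 + \left(-1 + 2\right) 1\right) = 4 \left(-4 + 1 \cdot 1\right) = 4 \left(-4 + 1\right) = 4 \left(-3\right) = -12$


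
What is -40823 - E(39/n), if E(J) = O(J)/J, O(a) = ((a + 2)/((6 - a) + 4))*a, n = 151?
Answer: -60050974/1471 ≈ -40823.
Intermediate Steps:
O(a) = a*(2 + a)/(10 - a) (O(a) = ((2 + a)/(10 - a))*a = a*(2 + a)/(10 - a))
E(J) = -(2 + J)/(-10 + J) (E(J) = (-J*(2 + J)/(-10 + J))/J = -(2 + J)/(-10 + J))
-40823 - E(39/n) = -40823 - (-2 - 39/151)/(-10 + 39/151) = -40823 - (-2 - 39/151)/(-10 + 39*(1/151)) = -40823 - (-2 - 1*39/151)/(-10 + 39/151) = -40823 - (-2 - 39/151)/(-1471/151) = -40823 - (-151)*(-341)/(1471*151) = -40823 - 1*341/1471 = -40823 - 341/1471 = -60050974/1471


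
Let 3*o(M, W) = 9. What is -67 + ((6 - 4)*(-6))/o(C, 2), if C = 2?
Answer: -71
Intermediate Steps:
o(M, W) = 3 (o(M, W) = (1/3)*9 = 3)
-67 + ((6 - 4)*(-6))/o(C, 2) = -67 + ((6 - 4)*(-6))/3 = -67 + (2*(-6))/3 = -67 + (1/3)*(-12) = -67 - 4 = -71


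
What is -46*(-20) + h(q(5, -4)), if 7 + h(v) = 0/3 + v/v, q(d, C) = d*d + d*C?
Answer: 914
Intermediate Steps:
q(d, C) = d² + C*d
h(v) = -6 (h(v) = -7 + (0/3 + v/v) = -7 + (0*(⅓) + 1) = -7 + (0 + 1) = -7 + 1 = -6)
-46*(-20) + h(q(5, -4)) = -46*(-20) - 6 = 920 - 6 = 914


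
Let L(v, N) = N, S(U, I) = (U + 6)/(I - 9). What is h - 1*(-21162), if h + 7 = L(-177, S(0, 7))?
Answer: 21152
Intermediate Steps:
S(U, I) = (6 + U)/(-9 + I)
h = -10 (h = -7 + (6 + 0)/(-9 + 7) = -7 + 6/(-2) = -7 - ½*6 = -7 - 3 = -10)
h - 1*(-21162) = -10 - 1*(-21162) = -10 + 21162 = 21152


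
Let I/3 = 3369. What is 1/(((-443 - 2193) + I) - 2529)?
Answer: 1/4942 ≈ 0.00020235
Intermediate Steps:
I = 10107 (I = 3*3369 = 10107)
1/(((-443 - 2193) + I) - 2529) = 1/(((-443 - 2193) + 10107) - 2529) = 1/((-2636 + 10107) - 2529) = 1/(7471 - 2529) = 1/4942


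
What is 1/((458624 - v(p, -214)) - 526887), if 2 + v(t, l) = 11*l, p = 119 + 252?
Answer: -1/65907 ≈ -1.5173e-5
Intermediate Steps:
p = 371
v(t, l) = -2 + 11*l
1/((458624 - v(p, -214)) - 526887) = 1/((458624 - (-2 + 11*(-214))) - 526887) = 1/((458624 - (-2 - 2354)) - 526887) = 1/((458624 - 1*(-2356)) - 526887) = 1/((458624 + 2356) - 526887) = 1/(460980 - 526887) = 1/(-65907) = -1/65907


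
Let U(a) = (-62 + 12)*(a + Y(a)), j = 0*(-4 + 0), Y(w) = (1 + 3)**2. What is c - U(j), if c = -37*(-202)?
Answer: 8274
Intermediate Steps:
c = 7474
Y(w) = 16 (Y(w) = 4**2 = 16)
j = 0 (j = 0*(-4) = 0)
U(a) = -800 - 50*a (U(a) = (-62 + 12)*(a + 16) = -50*(16 + a) = -800 - 50*a)
c - U(j) = 7474 - (-800 - 50*0) = 7474 - (-800 + 0) = 7474 - 1*(-800) = 7474 + 800 = 8274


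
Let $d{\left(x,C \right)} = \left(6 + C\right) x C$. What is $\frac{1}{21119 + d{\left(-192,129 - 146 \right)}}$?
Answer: $- \frac{1}{14785} \approx -6.7636 \cdot 10^{-5}$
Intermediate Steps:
$d{\left(x,C \right)} = C x \left(6 + C\right)$ ($d{\left(x,C \right)} = x \left(6 + C\right) C = C x \left(6 + C\right)$)
$\frac{1}{21119 + d{\left(-192,129 - 146 \right)}} = \frac{1}{21119 + \left(129 - 146\right) \left(-192\right) \left(6 + \left(129 - 146\right)\right)} = \frac{1}{21119 - - 3264 \left(6 - 17\right)} = \frac{1}{21119 - \left(-3264\right) \left(-11\right)} = \frac{1}{21119 - 35904} = \frac{1}{-14785} = - \frac{1}{14785}$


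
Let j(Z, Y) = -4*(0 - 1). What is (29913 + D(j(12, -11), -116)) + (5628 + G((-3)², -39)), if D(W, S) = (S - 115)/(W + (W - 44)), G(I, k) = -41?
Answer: 426077/12 ≈ 35506.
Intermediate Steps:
j(Z, Y) = 4 (j(Z, Y) = -4*(-1) = 4)
D(W, S) = (-115 + S)/(-44 + 2*W) (D(W, S) = (-115 + S)/(W + (-44 + W)) = (-115 + S)/(-44 + 2*W))
(29913 + D(j(12, -11), -116)) + (5628 + G((-3)², -39)) = (29913 + (-115 - 116)/(2*(-22 + 4))) + (5628 - 41) = (29913 + (½)*(-231)/(-18)) + 5587 = (29913 + (½)*(-1/18)*(-231)) + 5587 = (29913 + 77/12) + 5587 = 359033/12 + 5587 = 426077/12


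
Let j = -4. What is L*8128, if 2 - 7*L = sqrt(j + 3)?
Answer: 16256/7 - 8128*I/7 ≈ 2322.3 - 1161.1*I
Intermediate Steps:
L = 2/7 - I/7 (L = 2/7 - sqrt(-4 + 3)/7 = 2/7 - I/7 ≈ 0.28571 - 0.14286*I)
L*8128 = (2/7 - I/7)*8128 = 16256/7 - 8128*I/7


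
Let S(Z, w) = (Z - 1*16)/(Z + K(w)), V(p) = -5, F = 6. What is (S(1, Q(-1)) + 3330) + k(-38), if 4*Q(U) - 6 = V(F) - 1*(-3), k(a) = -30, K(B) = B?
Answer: 6585/2 ≈ 3292.5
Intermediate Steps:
Q(U) = 1 (Q(U) = 3/2 + (-5 - 1*(-3))/4 = 3/2 + (-5 + 3)/4 = 3/2 + (¼)*(-2) = 3/2 - ½ = 1)
S(Z, w) = (-16 + Z)/(Z + w) (S(Z, w) = (Z - 1*16)/(Z + w) = (Z - 16)/(Z + w) = (-16 + Z)/(Z + w))
(S(1, Q(-1)) + 3330) + k(-38) = ((-16 + 1)/(1 + 1) + 3330) - 30 = (-15/2 + 3330) - 30 = 6645/2 - 30 = 6585/2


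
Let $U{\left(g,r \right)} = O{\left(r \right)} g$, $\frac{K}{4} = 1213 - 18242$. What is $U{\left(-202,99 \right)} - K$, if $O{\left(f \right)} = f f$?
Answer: $-1911686$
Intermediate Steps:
$K = -68116$ ($K = 4 \left(1213 - 18242\right) = 4 \left(-17029\right) = -68116$)
$O{\left(f \right)} = f^{2}$
$U{\left(g,r \right)} = g r^{2}$ ($U{\left(g,r \right)} = r^{2} g = g r^{2}$)
$U{\left(-202,99 \right)} - K = - 202 \cdot 99^{2} - -68116 = \left(-202\right) 9801 + 68116 = -1979802 + 68116 = -1911686$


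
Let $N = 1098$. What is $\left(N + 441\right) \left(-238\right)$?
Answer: $-366282$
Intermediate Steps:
$\left(N + 441\right) \left(-238\right) = \left(1098 + 441\right) \left(-238\right) = 1539 \left(-238\right) = -366282$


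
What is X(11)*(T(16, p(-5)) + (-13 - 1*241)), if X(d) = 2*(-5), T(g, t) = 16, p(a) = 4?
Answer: 2380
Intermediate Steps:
X(d) = -10
X(11)*(T(16, p(-5)) + (-13 - 1*241)) = -10*(16 + (-13 - 1*241)) = -10*(16 + (-13 - 241)) = -10*(16 - 254) = -10*(-238) = 2380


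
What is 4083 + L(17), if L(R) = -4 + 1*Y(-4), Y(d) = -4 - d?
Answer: 4079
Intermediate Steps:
L(R) = -4 (L(R) = -4 + 1*(-4 - 1*(-4)) = -4 + 1*(-4 + 4) = -4 + 1*0 = -4 + 0 = -4)
4083 + L(17) = 4083 - 4 = 4079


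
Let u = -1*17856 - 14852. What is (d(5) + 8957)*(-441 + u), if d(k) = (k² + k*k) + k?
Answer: -298738788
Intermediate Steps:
d(k) = k + 2*k² (d(k) = (k² + k²) + k = 2*k² + k = k + 2*k²)
u = -32708 (u = -17856 - 14852 = -32708)
(d(5) + 8957)*(-441 + u) = (5*(1 + 2*5) + 8957)*(-441 - 32708) = (5*(1 + 10) + 8957)*(-33149) = (5*11 + 8957)*(-33149) = (55 + 8957)*(-33149) = 9012*(-33149) = -298738788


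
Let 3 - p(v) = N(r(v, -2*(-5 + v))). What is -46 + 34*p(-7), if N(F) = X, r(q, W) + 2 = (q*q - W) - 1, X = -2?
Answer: 124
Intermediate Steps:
r(q, W) = -3 + q**2 - W (r(q, W) = -2 + ((q*q - W) - 1) = -2 + ((q**2 - W) - 1) = -2 + (-1 + q**2 - W) = -3 + q**2 - W)
N(F) = -2
p(v) = 5 (p(v) = 3 - 1*(-2) = 3 + 2 = 5)
-46 + 34*p(-7) = -46 + 34*5 = -46 + 170 = 124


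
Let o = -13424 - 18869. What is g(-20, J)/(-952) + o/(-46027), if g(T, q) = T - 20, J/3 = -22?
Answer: 4073002/5477213 ≈ 0.74363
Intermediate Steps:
J = -66 (J = 3*(-22) = -66)
g(T, q) = -20 + T
o = -32293
g(-20, J)/(-952) + o/(-46027) = (-20 - 20)/(-952) - 32293/(-46027) = -40*(-1/952) - 32293*(-1/46027) = 5/119 + 32293/46027 = 4073002/5477213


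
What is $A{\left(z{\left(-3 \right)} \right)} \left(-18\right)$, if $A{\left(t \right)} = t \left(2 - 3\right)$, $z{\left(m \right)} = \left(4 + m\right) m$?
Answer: $-54$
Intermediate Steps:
$z{\left(m \right)} = m \left(4 + m\right)$
$A{\left(t \right)} = - t$ ($A{\left(t \right)} = t \left(-1\right) = - t$)
$A{\left(z{\left(-3 \right)} \right)} \left(-18\right) = - \left(-3\right) \left(4 - 3\right) \left(-18\right) = - \left(-3\right) 1 \left(-18\right) = \left(-1\right) \left(-3\right) \left(-18\right) = 3 \left(-18\right) = -54$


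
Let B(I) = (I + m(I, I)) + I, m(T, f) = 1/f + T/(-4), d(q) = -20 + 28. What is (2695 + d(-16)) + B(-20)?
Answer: 53359/20 ≈ 2667.9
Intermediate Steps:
d(q) = 8
m(T, f) = 1/f - T/4 (m(T, f) = 1/f + T*(-¼) = 1/f - T/4)
B(I) = 1/I + 7*I/4 (B(I) = (I + (1/I - I/4)) + I = (1/I + 3*I/4) + I = 1/I + 7*I/4)
(2695 + d(-16)) + B(-20) = (2695 + 8) + (1/(-20) + (7/4)*(-20)) = 2703 + (-1/20 - 35) = 2703 - 701/20 = 53359/20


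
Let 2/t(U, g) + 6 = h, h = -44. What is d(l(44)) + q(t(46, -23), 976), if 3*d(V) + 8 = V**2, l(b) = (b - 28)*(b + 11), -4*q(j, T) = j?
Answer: 77439203/300 ≈ 2.5813e+5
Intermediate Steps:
t(U, g) = -1/25 (t(U, g) = 2/(-6 - 44) = 2/(-50) = 2*(-1/50) = -1/25)
q(j, T) = -j/4
l(b) = (-28 + b)*(11 + b)
d(V) = -8/3 + V**2/3
d(l(44)) + q(t(46, -23), 976) = (-8/3 + (-308 + 44**2 - 17*44)**2/3) - 1/4*(-1/25) = (-8/3 + (-308 + 1936 - 748)**2/3) + 1/100 = (-8/3 + (1/3)*880**2) + 1/100 = (-8/3 + (1/3)*774400) + 1/100 = (-8/3 + 774400/3) + 1/100 = 774392/3 + 1/100 = 77439203/300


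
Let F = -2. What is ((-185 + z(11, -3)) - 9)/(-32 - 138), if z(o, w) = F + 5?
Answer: 191/170 ≈ 1.1235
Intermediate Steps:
z(o, w) = 3 (z(o, w) = -2 + 5 = 3)
((-185 + z(11, -3)) - 9)/(-32 - 138) = ((-185 + 3) - 9)/(-32 - 138) = (-182 - 9)/(-170) = -1/170*(-191) = 191/170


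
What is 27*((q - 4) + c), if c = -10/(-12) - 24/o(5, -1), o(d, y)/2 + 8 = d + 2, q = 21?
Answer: 1611/2 ≈ 805.50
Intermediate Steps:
o(d, y) = -12 + 2*d (o(d, y) = -16 + 2*(d + 2) = -16 + 2*(2 + d) = -16 + (4 + 2*d) = -12 + 2*d)
c = 77/6 (c = -10/(-12) - 24/(-12 + 2*5) = -10*(-1/12) - 24/(-12 + 10) = ⅚ - 24/(-2) = ⅚ - 24*(-½) = ⅚ + 12 = 77/6 ≈ 12.833)
27*((q - 4) + c) = 27*((21 - 4) + 77/6) = 27*(17 + 77/6) = 27*(179/6) = 1611/2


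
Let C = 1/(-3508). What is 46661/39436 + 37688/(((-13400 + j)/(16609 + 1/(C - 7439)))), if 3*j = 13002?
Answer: -322089192542052431387/4665011697172044 ≈ -69044.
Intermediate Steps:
j = 4334 (j = (1/3)*13002 = 4334)
C = -1/3508 ≈ -0.00028506
46661/39436 + 37688/(((-13400 + j)/(16609 + 1/(C - 7439)))) = 46661/39436 + 37688/(((-13400 + 4334)/(16609 + 1/(-1/3508 - 7439)))) = 46661*(1/39436) + 37688/((-9066/(16609 + 1/(-26096013/3508)))) = 46661/39436 + 37688/((-9066/(16609 - 3508/26096013))) = 46661/39436 + 37688/((-9066/433428676409/26096013)) = 46661/39436 + 37688/((-9066*26096013/433428676409)) = 46661/39436 + 37688/(-236586453858/433428676409) = 46661/39436 + 37688*(-433428676409/236586453858) = 46661/39436 - 8167529978251196/118293226929 = -322089192542052431387/4665011697172044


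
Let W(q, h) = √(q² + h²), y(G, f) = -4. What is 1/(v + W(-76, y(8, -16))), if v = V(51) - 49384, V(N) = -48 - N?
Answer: -49483/2448561497 - 4*√362/2448561497 ≈ -2.0240e-5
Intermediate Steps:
v = -49483 (v = (-48 - 1*51) - 49384 = (-48 - 51) - 49384 = -99 - 49384 = -49483)
W(q, h) = √(h² + q²)
1/(v + W(-76, y(8, -16))) = 1/(-49483 + √((-4)² + (-76)²)) = 1/(-49483 + √(16 + 5776)) = 1/(-49483 + √5792) = 1/(-49483 + 4*√362)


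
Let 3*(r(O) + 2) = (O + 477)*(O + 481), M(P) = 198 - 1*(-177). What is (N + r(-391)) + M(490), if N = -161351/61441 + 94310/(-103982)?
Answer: 9421715228347/3194379031 ≈ 2949.5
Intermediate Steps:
M(P) = 375 (M(P) = 198 + 177 = 375)
N = -11286050196/3194379031 (N = -161351*1/61441 + 94310*(-1/103982) = -161351/61441 - 47155/51991 = -11286050196/3194379031 ≈ -3.5331)
r(O) = -2 + (477 + O)*(481 + O)/3 (r(O) = -2 + ((O + 477)*(O + 481))/3 = -2 + ((477 + O)*(481 + O))/3 = -2 + (477 + O)*(481 + O)/3)
(N + r(-391)) + M(490) = (-11286050196/3194379031 + (76477 + (⅓)*(-391)² + (958/3)*(-391))) + 375 = (-11286050196/3194379031 + (76477 + (⅓)*152881 - 374578/3)) + 375 = (-11286050196/3194379031 + (76477 + 152881/3 - 374578/3)) + 375 = (-11286050196/3194379031 + 2578) + 375 = 8223823091722/3194379031 + 375 = 9421715228347/3194379031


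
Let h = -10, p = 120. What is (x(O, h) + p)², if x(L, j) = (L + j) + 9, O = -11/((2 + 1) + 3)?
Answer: 494209/36 ≈ 13728.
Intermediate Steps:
O = -11/6 (O = -11/(3 + 3) = -11/6 ≈ -1.8333)
x(L, j) = 9 + L + j
(x(O, h) + p)² = ((9 - 11/6 - 10) + 120)² = (-17/6 + 120)² = (703/6)² = 494209/36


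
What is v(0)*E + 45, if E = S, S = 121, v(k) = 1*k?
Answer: 45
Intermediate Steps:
v(k) = k
E = 121
v(0)*E + 45 = 0*121 + 45 = 0 + 45 = 45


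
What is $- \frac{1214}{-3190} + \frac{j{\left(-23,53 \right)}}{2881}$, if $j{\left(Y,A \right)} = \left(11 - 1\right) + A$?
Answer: $\frac{1849252}{4595195} \approx 0.40243$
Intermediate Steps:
$j{\left(Y,A \right)} = 10 + A$
$- \frac{1214}{-3190} + \frac{j{\left(-23,53 \right)}}{2881} = - \frac{1214}{-3190} + \frac{10 + 53}{2881} = \left(-1214\right) \left(- \frac{1}{3190}\right) + 63 \cdot \frac{1}{2881} = \frac{607}{1595} + \frac{63}{2881} = \frac{1849252}{4595195}$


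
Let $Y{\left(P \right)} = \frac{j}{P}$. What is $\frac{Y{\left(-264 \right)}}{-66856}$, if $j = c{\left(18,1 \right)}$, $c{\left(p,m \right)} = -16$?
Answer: $- \frac{1}{1103124} \approx -9.0652 \cdot 10^{-7}$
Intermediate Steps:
$j = -16$
$Y{\left(P \right)} = - \frac{16}{P}$
$\frac{Y{\left(-264 \right)}}{-66856} = \frac{\left(-16\right) \frac{1}{-264}}{-66856} = \left(-16\right) \left(- \frac{1}{264}\right) \left(- \frac{1}{66856}\right) = \frac{2}{33} \left(- \frac{1}{66856}\right) = - \frac{1}{1103124}$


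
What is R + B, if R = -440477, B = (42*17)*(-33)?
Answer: -464039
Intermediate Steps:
B = -23562 (B = 714*(-33) = -23562)
R + B = -440477 - 23562 = -464039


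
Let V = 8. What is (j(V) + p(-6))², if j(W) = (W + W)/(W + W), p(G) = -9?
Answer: 64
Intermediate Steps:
j(W) = 1 (j(W) = (2*W)/((2*W)) = (2*W)*(1/(2*W)) = 1)
(j(V) + p(-6))² = (1 - 9)² = (-8)² = 64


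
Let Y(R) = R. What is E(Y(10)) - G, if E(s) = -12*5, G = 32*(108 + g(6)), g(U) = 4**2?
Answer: -4028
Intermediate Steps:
g(U) = 16
G = 3968 (G = 32*(108 + 16) = 32*124 = 3968)
E(s) = -60
E(Y(10)) - G = -60 - 1*3968 = -60 - 3968 = -4028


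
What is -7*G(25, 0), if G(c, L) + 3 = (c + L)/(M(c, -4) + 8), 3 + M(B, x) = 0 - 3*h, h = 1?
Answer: -133/2 ≈ -66.500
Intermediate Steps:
M(B, x) = -6 (M(B, x) = -3 + (0 - 3*1) = -3 + (0 - 3) = -3 - 3 = -6)
G(c, L) = -3 + L/2 + c/2 (G(c, L) = -3 + (c + L)/(-6 + 8) = -3 + (L + c)/2 = -3 + (L + c)*(1/2) = -3 + (L/2 + c/2) = -3 + L/2 + c/2)
-7*G(25, 0) = -7*(-3 + (1/2)*0 + (1/2)*25) = -7*(-3 + 0 + 25/2) = -7*19/2 = -133/2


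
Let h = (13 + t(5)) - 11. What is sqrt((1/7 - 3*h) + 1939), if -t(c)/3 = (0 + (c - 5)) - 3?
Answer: sqrt(93401)/7 ≈ 43.659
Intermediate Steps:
t(c) = 24 - 3*c (t(c) = -3*((0 + (c - 5)) - 3) = -3*((0 + (-5 + c)) - 3) = -3*((-5 + c) - 3) = -3*(-8 + c) = 24 - 3*c)
h = 11 (h = (13 + (24 - 3*5)) - 11 = (13 + (24 - 15)) - 11 = (13 + 9) - 11 = 22 - 11 = 11)
sqrt((1/7 - 3*h) + 1939) = sqrt((1/7 - 3*11) + 1939) = sqrt((1/7 - 33) + 1939) = sqrt(-230/7 + 1939) = sqrt(13343/7) = sqrt(93401)/7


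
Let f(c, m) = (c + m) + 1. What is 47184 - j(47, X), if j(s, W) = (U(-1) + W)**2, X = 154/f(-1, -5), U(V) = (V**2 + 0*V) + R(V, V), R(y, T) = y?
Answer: 1155884/25 ≈ 46235.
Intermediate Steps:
f(c, m) = 1 + c + m
U(V) = V + V**2 (U(V) = (V**2 + 0*V) + V = (V**2 + 0) + V = V**2 + V = V + V**2)
X = -154/5 (X = 154/(1 - 1 - 5) = 154/(-5) = 154*(-1/5) = -154/5 ≈ -30.800)
j(s, W) = W**2 (j(s, W) = (-(1 - 1) + W)**2 = (-1*0 + W)**2 = (0 + W)**2 = W**2)
47184 - j(47, X) = 47184 - (-154/5)**2 = 47184 - 1*23716/25 = 47184 - 23716/25 = 1155884/25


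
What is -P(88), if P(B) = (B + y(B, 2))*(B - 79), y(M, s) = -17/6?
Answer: -1533/2 ≈ -766.50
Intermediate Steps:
y(M, s) = -17/6 (y(M, s) = -17*1/6 = -17/6)
P(B) = (-79 + B)*(-17/6 + B) (P(B) = (B - 17/6)*(B - 79) = (-17/6 + B)*(-79 + B) = (-79 + B)*(-17/6 + B))
-P(88) = -(1343/6 + 88**2 - 491/6*88) = -(1343/6 + 7744 - 21604/3) = -1*1533/2 = -1533/2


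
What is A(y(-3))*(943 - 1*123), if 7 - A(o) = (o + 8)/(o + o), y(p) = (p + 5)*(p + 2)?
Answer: 6970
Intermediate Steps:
y(p) = (2 + p)*(5 + p) (y(p) = (5 + p)*(2 + p) = (2 + p)*(5 + p))
A(o) = 7 - (8 + o)/(2*o) (A(o) = 7 - (o + 8)/(o + o) = 7 - (8 + o)/(2*o))
A(y(-3))*(943 - 1*123) = (13/2 - 4/(10 + (-3)² + 7*(-3)))*(943 - 1*123) = (13/2 - 4/(10 + 9 - 21))*(943 - 123) = (13/2 - 4/(-2))*820 = (13/2 - 4*(-½))*820 = (13/2 + 2)*820 = (17/2)*820 = 6970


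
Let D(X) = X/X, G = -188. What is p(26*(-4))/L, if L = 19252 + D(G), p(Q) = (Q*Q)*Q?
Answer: -86528/1481 ≈ -58.425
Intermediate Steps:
p(Q) = Q³ (p(Q) = Q²*Q = Q³)
D(X) = 1
L = 19253 (L = 19252 + 1 = 19253)
p(26*(-4))/L = (26*(-4))³/19253 = (-104)³*(1/19253) = -1124864*1/19253 = -86528/1481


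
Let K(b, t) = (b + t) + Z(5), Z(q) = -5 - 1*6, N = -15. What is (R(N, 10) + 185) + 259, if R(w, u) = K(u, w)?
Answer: 428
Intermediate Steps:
Z(q) = -11 (Z(q) = -5 - 6 = -11)
K(b, t) = -11 + b + t (K(b, t) = (b + t) - 11 = -11 + b + t)
R(w, u) = -11 + u + w
(R(N, 10) + 185) + 259 = ((-11 + 10 - 15) + 185) + 259 = (-16 + 185) + 259 = 169 + 259 = 428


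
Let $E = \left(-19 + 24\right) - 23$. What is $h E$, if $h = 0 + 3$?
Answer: $-54$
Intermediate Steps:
$E = -18$ ($E = 5 - 23 = -18$)
$h = 3$
$h E = 3 \left(-18\right) = -54$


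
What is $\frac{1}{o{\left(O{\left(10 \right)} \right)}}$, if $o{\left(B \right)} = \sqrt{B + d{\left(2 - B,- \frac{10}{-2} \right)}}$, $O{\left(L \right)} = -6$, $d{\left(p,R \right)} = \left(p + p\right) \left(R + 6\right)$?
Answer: $\frac{\sqrt{170}}{170} \approx 0.076697$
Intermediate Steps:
$d{\left(p,R \right)} = 2 p \left(6 + R\right)$
$o{\left(B \right)} = \sqrt{44 - 21 B}$ ($o{\left(B \right)} = \sqrt{B + 2 \left(2 - B\right) \left(6 - \frac{10}{-2}\right)} = \sqrt{B + 2 \left(2 - B\right) \left(6 - -5\right)} = \sqrt{B + 2 \left(2 - B\right) \left(6 + 5\right)} = \sqrt{B + 2 \left(2 - B\right) 11} = \sqrt{B - \left(-44 + 22 B\right)} = \sqrt{44 - 21 B}$)
$\frac{1}{o{\left(O{\left(10 \right)} \right)}} = \frac{1}{\sqrt{44 - -126}} = \frac{1}{\sqrt{44 + 126}} = \frac{1}{\sqrt{170}} = \frac{\sqrt{170}}{170}$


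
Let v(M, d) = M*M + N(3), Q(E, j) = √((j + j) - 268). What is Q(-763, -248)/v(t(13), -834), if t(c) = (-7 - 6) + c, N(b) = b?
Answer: 2*I*√191/3 ≈ 9.2135*I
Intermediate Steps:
t(c) = -13 + c
Q(E, j) = √(-268 + 2*j) (Q(E, j) = √(2*j - 268) = √(-268 + 2*j))
v(M, d) = 3 + M² (v(M, d) = M*M + 3 = M² + 3 = 3 + M²)
Q(-763, -248)/v(t(13), -834) = √(-268 + 2*(-248))/(3 + (-13 + 13)²) = √(-268 - 496)/(3 + 0²) = √(-764)/(3 + 0) = (2*I*√191)/3 = (2*I*√191)*(⅓) = 2*I*√191/3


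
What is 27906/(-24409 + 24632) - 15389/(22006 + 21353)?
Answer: 1206544507/9669057 ≈ 124.78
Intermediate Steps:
27906/(-24409 + 24632) - 15389/(22006 + 21353) = 27906/223 - 15389/43359 = 1206544507/9669057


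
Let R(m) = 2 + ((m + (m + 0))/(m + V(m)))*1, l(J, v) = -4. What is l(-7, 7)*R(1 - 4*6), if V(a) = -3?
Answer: -196/13 ≈ -15.077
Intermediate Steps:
R(m) = 2 + 2*m/(-3 + m) (R(m) = 2 + ((m + (m + 0))/(m - 3))*1 = 2 + ((m + m)/(-3 + m))*1 = 2 + ((2*m)/(-3 + m))*1 = 2 + (2*m/(-3 + m))*1 = 2 + 2*m/(-3 + m))
l(-7, 7)*R(1 - 4*6) = -8*(-3 + 2*(1 - 4*6))/(-3 + (1 - 4*6)) = -8*(-3 + 2*(1 - 24))/(-3 + (1 - 24)) = -8*(-3 + 2*(-23))/(-3 - 23) = -8*(-3 - 46)/(-26) = -8*(-1)*(-49)/26 = -4*49/13 = -196/13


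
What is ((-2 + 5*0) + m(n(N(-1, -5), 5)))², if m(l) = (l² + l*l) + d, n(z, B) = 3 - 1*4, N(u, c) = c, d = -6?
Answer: 36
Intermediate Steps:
n(z, B) = -1 (n(z, B) = 3 - 4 = -1)
m(l) = -6 + 2*l² (m(l) = (l² + l*l) - 6 = (l² + l²) - 6 = 2*l² - 6 = -6 + 2*l²)
((-2 + 5*0) + m(n(N(-1, -5), 5)))² = ((-2 + 5*0) + (-6 + 2*(-1)²))² = ((-2 + 0) + (-6 + 2*1))² = (-2 + (-6 + 2))² = (-2 - 4)² = (-6)² = 36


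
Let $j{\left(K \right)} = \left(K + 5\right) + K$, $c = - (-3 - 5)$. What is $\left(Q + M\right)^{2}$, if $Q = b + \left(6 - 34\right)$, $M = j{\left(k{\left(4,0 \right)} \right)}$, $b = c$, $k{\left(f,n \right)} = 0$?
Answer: $225$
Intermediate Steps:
$c = 8$ ($c = \left(-1\right) \left(-8\right) = 8$)
$b = 8$
$j{\left(K \right)} = 5 + 2 K$ ($j{\left(K \right)} = \left(5 + K\right) + K = 5 + 2 K$)
$M = 5$ ($M = 5 + 2 \cdot 0 = 5 + 0 = 5$)
$Q = -20$ ($Q = 8 + \left(6 - 34\right) = 8 - 28 = -20$)
$\left(Q + M\right)^{2} = \left(-20 + 5\right)^{2} = \left(-15\right)^{2} = 225$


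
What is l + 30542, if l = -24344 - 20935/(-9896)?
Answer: 61356343/9896 ≈ 6200.1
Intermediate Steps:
l = -240887289/9896 (l = -24344 - 20935*(-1/9896) = -24344 + 20935/9896 = -240887289/9896 ≈ -24342.)
l + 30542 = -240887289/9896 + 30542 = 61356343/9896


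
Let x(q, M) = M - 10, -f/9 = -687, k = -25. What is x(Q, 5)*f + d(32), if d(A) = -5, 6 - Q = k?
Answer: -30920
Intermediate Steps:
Q = 31 (Q = 6 - 1*(-25) = 6 + 25 = 31)
f = 6183 (f = -9*(-687) = 6183)
x(q, M) = -10 + M
x(Q, 5)*f + d(32) = (-10 + 5)*6183 - 5 = -5*6183 - 5 = -30915 - 5 = -30920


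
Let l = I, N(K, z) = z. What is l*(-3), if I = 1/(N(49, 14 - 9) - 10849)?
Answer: 3/10844 ≈ 0.00027665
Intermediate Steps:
I = -1/10844 (I = 1/((14 - 9) - 10849) = 1/(5 - 10849) = 1/(-10844) = -1/10844 ≈ -9.2217e-5)
l = -1/10844 ≈ -9.2217e-5
l*(-3) = -1/10844*(-3) = 3/10844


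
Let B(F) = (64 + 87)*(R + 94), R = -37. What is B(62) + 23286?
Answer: 31893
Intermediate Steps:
B(F) = 8607 (B(F) = (64 + 87)*(-37 + 94) = 151*57 = 8607)
B(62) + 23286 = 8607 + 23286 = 31893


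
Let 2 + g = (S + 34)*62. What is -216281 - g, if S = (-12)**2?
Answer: -227315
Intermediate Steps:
S = 144
g = 11034 (g = -2 + (144 + 34)*62 = -2 + 178*62 = -2 + 11036 = 11034)
-216281 - g = -216281 - 1*11034 = -216281 - 11034 = -227315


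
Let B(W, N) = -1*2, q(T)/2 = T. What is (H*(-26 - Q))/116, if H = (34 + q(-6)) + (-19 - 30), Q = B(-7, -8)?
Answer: 162/29 ≈ 5.5862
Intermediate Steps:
q(T) = 2*T
B(W, N) = -2
Q = -2
H = -27 (H = (34 + 2*(-6)) + (-19 - 30) = (34 - 12) - 49 = 22 - 49 = -27)
(H*(-26 - Q))/116 = -27*(-26 - 1*(-2))/116 = -27*(-26 + 2)*(1/116) = -27*(-24)*(1/116) = 648*(1/116) = 162/29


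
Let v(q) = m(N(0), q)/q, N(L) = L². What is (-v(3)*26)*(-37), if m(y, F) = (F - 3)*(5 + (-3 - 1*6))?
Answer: 0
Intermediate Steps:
m(y, F) = 12 - 4*F (m(y, F) = (-3 + F)*(5 + (-3 - 6)) = (-3 + F)*(5 - 9) = (-3 + F)*(-4) = 12 - 4*F)
v(q) = (12 - 4*q)/q
(-v(3)*26)*(-37) = (-(-4 + 12/3)*26)*(-37) = (-(-4 + 12*(⅓))*26)*(-37) = (-(-4 + 4)*26)*(-37) = (-1*0*26)*(-37) = (0*26)*(-37) = 0*(-37) = 0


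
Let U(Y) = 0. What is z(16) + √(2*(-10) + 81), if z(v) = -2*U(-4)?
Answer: √61 ≈ 7.8102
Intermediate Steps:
z(v) = 0 (z(v) = -2*0 = 0)
z(16) + √(2*(-10) + 81) = 0 + √(2*(-10) + 81) = 0 + √(-20 + 81) = 0 + √61 = √61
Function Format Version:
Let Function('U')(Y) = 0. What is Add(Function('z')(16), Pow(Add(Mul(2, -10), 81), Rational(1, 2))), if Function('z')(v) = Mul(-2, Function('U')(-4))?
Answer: Pow(61, Rational(1, 2)) ≈ 7.8102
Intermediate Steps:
Function('z')(v) = 0 (Function('z')(v) = Mul(-2, 0) = 0)
Add(Function('z')(16), Pow(Add(Mul(2, -10), 81), Rational(1, 2))) = Add(0, Pow(Add(Mul(2, -10), 81), Rational(1, 2))) = Add(0, Pow(Add(-20, 81), Rational(1, 2))) = Add(0, Pow(61, Rational(1, 2))) = Pow(61, Rational(1, 2))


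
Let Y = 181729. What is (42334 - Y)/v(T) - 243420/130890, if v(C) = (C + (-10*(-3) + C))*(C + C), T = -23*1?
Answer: -614152289/3211168 ≈ -191.26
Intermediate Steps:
T = -23
v(C) = 2*C*(30 + 2*C) (v(C) = (C + (30 + C))*(2*C) = (30 + 2*C)*(2*C) = 2*C*(30 + 2*C))
(42334 - Y)/v(T) - 243420/130890 = (42334 - 1*181729)/((4*(-23)*(15 - 23))) - 243420/130890 = (42334 - 181729)/((4*(-23)*(-8))) - 243420*1/130890 = -139395/736 - 8114/4363 = -614152289/3211168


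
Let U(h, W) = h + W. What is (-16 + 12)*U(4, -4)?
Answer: 0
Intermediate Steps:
U(h, W) = W + h
(-16 + 12)*U(4, -4) = (-16 + 12)*(-4 + 4) = -4*0 = 0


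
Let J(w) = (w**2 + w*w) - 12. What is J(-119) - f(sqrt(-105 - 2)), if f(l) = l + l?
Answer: 28310 - 2*I*sqrt(107) ≈ 28310.0 - 20.688*I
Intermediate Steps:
J(w) = -12 + 2*w**2 (J(w) = (w**2 + w**2) - 12 = 2*w**2 - 12 = -12 + 2*w**2)
f(l) = 2*l
J(-119) - f(sqrt(-105 - 2)) = (-12 + 2*(-119)**2) - 2*sqrt(-105 - 2) = (-12 + 2*14161) - 2*sqrt(-107) = (-12 + 28322) - 2*I*sqrt(107) = 28310 - 2*I*sqrt(107)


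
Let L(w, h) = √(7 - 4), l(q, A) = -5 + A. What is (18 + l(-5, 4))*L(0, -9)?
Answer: 17*√3 ≈ 29.445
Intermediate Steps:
L(w, h) = √3
(18 + l(-5, 4))*L(0, -9) = (18 + (-5 + 4))*√3 = (18 - 1)*√3 = 17*√3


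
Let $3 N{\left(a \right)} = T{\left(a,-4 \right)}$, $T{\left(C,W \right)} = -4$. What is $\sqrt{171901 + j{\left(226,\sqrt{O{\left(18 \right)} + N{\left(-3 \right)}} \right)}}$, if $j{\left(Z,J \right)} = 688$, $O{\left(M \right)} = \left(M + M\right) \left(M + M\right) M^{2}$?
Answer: $\sqrt{172589} \approx 415.44$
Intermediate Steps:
$N{\left(a \right)} = - \frac{4}{3}$ ($N{\left(a \right)} = \frac{1}{3} \left(-4\right) = - \frac{4}{3}$)
$O{\left(M \right)} = 4 M^{4}$ ($O{\left(M \right)} = 2 M 2 M M^{2} = 4 M^{2} M^{2} = 4 M^{4}$)
$\sqrt{171901 + j{\left(226,\sqrt{O{\left(18 \right)} + N{\left(-3 \right)}} \right)}} = \sqrt{171901 + 688} = \sqrt{172589}$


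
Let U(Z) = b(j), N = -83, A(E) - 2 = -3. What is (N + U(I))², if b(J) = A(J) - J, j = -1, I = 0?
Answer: 6889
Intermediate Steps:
A(E) = -1 (A(E) = 2 - 3 = -1)
b(J) = -1 - J
U(Z) = 0 (U(Z) = -1 - 1*(-1) = -1 + 1 = 0)
(N + U(I))² = (-83 + 0)² = (-83)² = 6889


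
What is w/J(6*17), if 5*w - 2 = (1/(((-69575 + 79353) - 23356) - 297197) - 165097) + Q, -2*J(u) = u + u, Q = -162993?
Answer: 101961548201/158495250 ≈ 643.31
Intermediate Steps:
J(u) = -u (J(u) = -(u + u)/2 = -u)
w = -101961548201/1553875 (w = ⅖ + ((1/(((-69575 + 79353) - 23356) - 297197) - 165097) - 162993)/5 = ⅖ + ((1/((9778 - 23356) - 297197) - 165097) - 162993)/5 = ⅖ + ((1/(-13578 - 297197) - 165097) - 162993)/5 = ⅖ + ((1/(-310775) - 165097) - 162993)/5 = ⅖ + ((-1/310775 - 165097) - 162993)/5 = ⅖ + (-51308020176/310775 - 162993)/5 = ⅖ + (⅕)*(-101962169751/310775) = ⅖ - 101962169751/1553875 = -101961548201/1553875 ≈ -65618.)
w/J(6*17) = -101961548201/(1553875*((-6*17))) = -101961548201/(1553875*((-1*102))) = -101961548201/1553875/(-102) = -101961548201/1553875*(-1/102) = 101961548201/158495250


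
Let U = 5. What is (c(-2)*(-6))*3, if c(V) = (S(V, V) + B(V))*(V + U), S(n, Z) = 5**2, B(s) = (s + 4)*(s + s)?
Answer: -918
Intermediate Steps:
B(s) = 2*s*(4 + s) (B(s) = (4 + s)*(2*s) = 2*s*(4 + s))
S(n, Z) = 25
c(V) = (5 + V)*(25 + 2*V*(4 + V)) (c(V) = (25 + 2*V*(4 + V))*(V + 5) = (25 + 2*V*(4 + V))*(5 + V) = (5 + V)*(25 + 2*V*(4 + V)))
(c(-2)*(-6))*3 = ((125 + 2*(-2)**3 + 18*(-2)**2 + 65*(-2))*(-6))*3 = ((125 + 2*(-8) + 18*4 - 130)*(-6))*3 = ((125 - 16 + 72 - 130)*(-6))*3 = (51*(-6))*3 = -306*3 = -918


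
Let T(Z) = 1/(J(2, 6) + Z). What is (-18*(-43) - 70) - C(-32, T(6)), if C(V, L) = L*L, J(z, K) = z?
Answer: 45055/64 ≈ 703.98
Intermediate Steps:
T(Z) = 1/(2 + Z)
C(V, L) = L²
(-18*(-43) - 70) - C(-32, T(6)) = (-18*(-43) - 70) - (1/(2 + 6))² = (774 - 70) - (1/8)² = 704 - (⅛)² = 704 - 1*1/64 = 704 - 1/64 = 45055/64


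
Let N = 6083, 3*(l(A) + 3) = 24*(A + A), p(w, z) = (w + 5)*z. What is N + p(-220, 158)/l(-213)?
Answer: 20783083/3411 ≈ 6093.0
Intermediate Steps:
p(w, z) = z*(5 + w) (p(w, z) = (5 + w)*z = z*(5 + w))
l(A) = -3 + 16*A (l(A) = -3 + (24*(A + A))/3 = -3 + (24*(2*A))/3 = -3 + (48*A)/3 = -3 + 16*A)
N + p(-220, 158)/l(-213) = 6083 + (158*(5 - 220))/(-3 + 16*(-213)) = 6083 + (158*(-215))/(-3 - 3408) = 6083 - 33970/(-3411) = 6083 - 33970*(-1/3411) = 6083 + 33970/3411 = 20783083/3411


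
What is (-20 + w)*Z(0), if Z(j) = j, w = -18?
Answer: 0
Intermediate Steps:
(-20 + w)*Z(0) = (-20 - 18)*0 = -38*0 = 0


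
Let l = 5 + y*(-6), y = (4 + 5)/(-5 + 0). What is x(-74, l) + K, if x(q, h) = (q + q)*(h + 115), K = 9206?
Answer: -50762/5 ≈ -10152.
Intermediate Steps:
y = -9/5 (y = 9/(-5) = 9*(-⅕) = -9/5 ≈ -1.8000)
l = 79/5 (l = 5 - 9/5*(-6) = 5 + 54/5 = 79/5 ≈ 15.800)
x(q, h) = 2*q*(115 + h) (x(q, h) = (2*q)*(115 + h) = 2*q*(115 + h))
x(-74, l) + K = 2*(-74)*(115 + 79/5) + 9206 = 2*(-74)*(654/5) + 9206 = -96792/5 + 9206 = -50762/5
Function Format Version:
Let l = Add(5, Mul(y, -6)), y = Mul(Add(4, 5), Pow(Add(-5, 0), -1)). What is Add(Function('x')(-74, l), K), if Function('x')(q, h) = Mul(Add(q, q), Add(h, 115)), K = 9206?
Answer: Rational(-50762, 5) ≈ -10152.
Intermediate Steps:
y = Rational(-9, 5) (y = Mul(9, Pow(-5, -1)) = Mul(9, Rational(-1, 5)) = Rational(-9, 5) ≈ -1.8000)
l = Rational(79, 5) (l = Add(5, Mul(Rational(-9, 5), -6)) = Add(5, Rational(54, 5)) = Rational(79, 5) ≈ 15.800)
Function('x')(q, h) = Mul(2, q, Add(115, h)) (Function('x')(q, h) = Mul(Mul(2, q), Add(115, h)) = Mul(2, q, Add(115, h)))
Add(Function('x')(-74, l), K) = Add(Mul(2, -74, Add(115, Rational(79, 5))), 9206) = Add(Mul(2, -74, Rational(654, 5)), 9206) = Add(Rational(-96792, 5), 9206) = Rational(-50762, 5)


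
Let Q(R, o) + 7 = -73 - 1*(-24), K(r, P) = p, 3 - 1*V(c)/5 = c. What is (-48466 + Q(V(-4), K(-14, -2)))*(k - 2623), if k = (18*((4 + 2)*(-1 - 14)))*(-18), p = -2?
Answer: -1287628314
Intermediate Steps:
V(c) = 15 - 5*c
K(r, P) = -2
k = 29160 (k = (18*(6*(-15)))*(-18) = (18*(-90))*(-18) = -1620*(-18) = 29160)
Q(R, o) = -56 (Q(R, o) = -7 + (-73 - 1*(-24)) = -7 + (-73 + 24) = -7 - 49 = -56)
(-48466 + Q(V(-4), K(-14, -2)))*(k - 2623) = (-48466 - 56)*(29160 - 2623) = -48522*26537 = -1287628314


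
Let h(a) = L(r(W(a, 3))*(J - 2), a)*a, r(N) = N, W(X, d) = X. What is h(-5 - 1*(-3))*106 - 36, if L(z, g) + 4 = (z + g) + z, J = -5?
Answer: -4700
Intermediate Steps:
L(z, g) = -4 + g + 2*z (L(z, g) = -4 + ((z + g) + z) = -4 + ((g + z) + z) = -4 + (g + 2*z) = -4 + g + 2*z)
h(a) = a*(-4 - 13*a) (h(a) = (-4 + a + 2*(a*(-5 - 2)))*a = (-4 + a + 2*(a*(-7)))*a = (-4 + a + 2*(-7*a))*a = (-4 + a - 14*a)*a = (-4 - 13*a)*a = a*(-4 - 13*a))
h(-5 - 1*(-3))*106 - 36 = -(-5 - 1*(-3))*(4 + 13*(-5 - 1*(-3)))*106 - 36 = -(-5 + 3)*(4 + 13*(-5 + 3))*106 - 36 = -1*(-2)*(4 + 13*(-2))*106 - 36 = -1*(-2)*(4 - 26)*106 - 36 = -1*(-2)*(-22)*106 - 36 = -44*106 - 36 = -4664 - 36 = -4700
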